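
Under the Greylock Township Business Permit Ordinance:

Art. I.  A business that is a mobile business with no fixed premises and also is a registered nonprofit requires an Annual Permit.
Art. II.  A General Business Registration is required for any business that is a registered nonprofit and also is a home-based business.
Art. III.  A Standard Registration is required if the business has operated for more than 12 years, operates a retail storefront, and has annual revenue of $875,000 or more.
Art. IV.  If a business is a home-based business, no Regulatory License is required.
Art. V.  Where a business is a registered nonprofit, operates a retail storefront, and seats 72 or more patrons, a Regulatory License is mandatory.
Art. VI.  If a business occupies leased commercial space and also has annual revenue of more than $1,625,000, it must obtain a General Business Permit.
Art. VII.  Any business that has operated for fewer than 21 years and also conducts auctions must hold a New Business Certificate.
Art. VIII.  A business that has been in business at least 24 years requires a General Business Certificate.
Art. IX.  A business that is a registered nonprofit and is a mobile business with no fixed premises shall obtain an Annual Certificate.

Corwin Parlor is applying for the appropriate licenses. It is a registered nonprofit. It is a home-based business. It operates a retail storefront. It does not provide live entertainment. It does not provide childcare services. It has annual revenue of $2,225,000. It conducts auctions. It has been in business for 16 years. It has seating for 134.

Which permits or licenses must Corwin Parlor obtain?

General Business Registration, New Business Certificate, Standard Registration

Art. I. is a home-based business (not: is a mobile business with no fixed premises); is a registered nonprofit → Annual Permit not required.
Art. II. is a registered nonprofit; is a home-based business → General Business Registration required.
Art. III. years in business 16 > 12; operates a retail storefront; revenue $2,225,000 ≥ $875,000 → Standard Registration required.
Art. IV. is a home-based business → exempt from Regulatory License.
Art. V. is a registered nonprofit; operates a retail storefront; seating 134 ≥ 72 → Regulatory License required.
Art. VI. is a home-based business (not: occupies leased commercial space); revenue $2,225,000 > $1,625,000 → General Business Permit not required.
Art. VII. years in business 16 < 21; conducts auctions → New Business Certificate required.
Art. VIII. years in business 16 < 24 → General Business Certificate not required.
Art. IX. is a registered nonprofit; is a home-based business (not: is a mobile business with no fixed premises) → Annual Certificate not required.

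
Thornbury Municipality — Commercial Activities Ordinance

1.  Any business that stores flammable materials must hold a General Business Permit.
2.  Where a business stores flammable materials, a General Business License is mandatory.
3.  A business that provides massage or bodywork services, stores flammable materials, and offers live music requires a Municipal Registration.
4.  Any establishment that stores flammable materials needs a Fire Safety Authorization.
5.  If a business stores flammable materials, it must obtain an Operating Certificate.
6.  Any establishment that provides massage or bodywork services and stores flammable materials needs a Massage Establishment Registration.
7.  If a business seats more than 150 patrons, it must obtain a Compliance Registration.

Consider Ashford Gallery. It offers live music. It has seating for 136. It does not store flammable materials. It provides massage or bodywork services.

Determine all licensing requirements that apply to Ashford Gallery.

1. does not store flammable materials → General Business Permit not required.
2. does not store flammable materials → General Business License not required.
3. provides massage or bodywork services; does not store flammable materials; offers live music → Municipal Registration not required.
4. does not store flammable materials → Fire Safety Authorization not required.
5. does not store flammable materials → Operating Certificate not required.
6. provides massage or bodywork services; does not store flammable materials → Massage Establishment Registration not required.
7. seating 136 ≤ 150 → Compliance Registration not required.

None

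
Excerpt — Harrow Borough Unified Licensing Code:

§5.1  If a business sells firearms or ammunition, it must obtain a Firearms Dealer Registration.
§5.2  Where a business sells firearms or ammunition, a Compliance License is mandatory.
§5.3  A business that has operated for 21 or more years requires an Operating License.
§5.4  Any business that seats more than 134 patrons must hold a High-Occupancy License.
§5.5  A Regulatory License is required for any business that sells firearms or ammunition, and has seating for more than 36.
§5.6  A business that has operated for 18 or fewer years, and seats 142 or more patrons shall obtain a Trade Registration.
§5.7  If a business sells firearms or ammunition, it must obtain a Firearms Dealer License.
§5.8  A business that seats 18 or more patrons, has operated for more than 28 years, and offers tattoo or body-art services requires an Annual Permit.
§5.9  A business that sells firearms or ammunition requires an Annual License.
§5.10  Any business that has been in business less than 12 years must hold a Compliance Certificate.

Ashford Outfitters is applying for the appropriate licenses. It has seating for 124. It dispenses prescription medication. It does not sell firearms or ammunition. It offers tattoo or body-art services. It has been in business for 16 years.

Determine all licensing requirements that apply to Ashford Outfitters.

§5.1 does not sell firearms or ammunition → Firearms Dealer Registration not required.
§5.2 does not sell firearms or ammunition → Compliance License not required.
§5.3 years in business 16 < 21 → Operating License not required.
§5.4 seating 124 ≤ 134 → High-Occupancy License not required.
§5.5 does not sell firearms or ammunition; seating 124 > 36 → Regulatory License not required.
§5.6 years in business 16 ≤ 18; seating 124 < 142 → Trade Registration not required.
§5.7 does not sell firearms or ammunition → Firearms Dealer License not required.
§5.8 seating 124 ≥ 18; years in business 16 ≤ 28; offers tattoo or body-art services → Annual Permit not required.
§5.9 does not sell firearms or ammunition → Annual License not required.
§5.10 years in business 16 ≥ 12 → Compliance Certificate not required.

None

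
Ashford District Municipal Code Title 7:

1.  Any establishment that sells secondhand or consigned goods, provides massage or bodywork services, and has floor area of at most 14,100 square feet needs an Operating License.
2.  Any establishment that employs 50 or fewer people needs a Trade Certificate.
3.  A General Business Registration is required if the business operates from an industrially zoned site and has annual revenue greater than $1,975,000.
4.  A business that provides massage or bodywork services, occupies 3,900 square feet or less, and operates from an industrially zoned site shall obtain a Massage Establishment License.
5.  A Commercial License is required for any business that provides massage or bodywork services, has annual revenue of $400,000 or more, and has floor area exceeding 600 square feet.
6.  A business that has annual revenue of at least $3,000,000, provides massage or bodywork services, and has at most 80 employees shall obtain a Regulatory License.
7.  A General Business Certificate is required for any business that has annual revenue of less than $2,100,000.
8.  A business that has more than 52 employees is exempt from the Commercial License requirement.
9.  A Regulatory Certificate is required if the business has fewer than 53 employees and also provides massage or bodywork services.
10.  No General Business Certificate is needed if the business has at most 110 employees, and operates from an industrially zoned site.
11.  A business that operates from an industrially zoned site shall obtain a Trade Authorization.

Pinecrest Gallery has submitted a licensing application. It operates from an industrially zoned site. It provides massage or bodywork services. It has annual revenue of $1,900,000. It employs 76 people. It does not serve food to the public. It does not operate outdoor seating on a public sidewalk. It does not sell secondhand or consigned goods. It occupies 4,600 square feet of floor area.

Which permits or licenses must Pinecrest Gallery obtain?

Trade Authorization

1. does not sell secondhand or consigned goods; provides massage or bodywork services; floor area 4,600 square feet ≤ 14,100 square feet → Operating License not required.
2. employees 76 > 50 → Trade Certificate not required.
3. operates from an industrially zoned site; revenue $1,900,000 ≤ $1,975,000 → General Business Registration not required.
4. provides massage or bodywork services; floor area 4,600 square feet > 3,900 square feet; operates from an industrially zoned site → Massage Establishment License not required.
5. provides massage or bodywork services; revenue $1,900,000 ≥ $400,000; floor area 4,600 square feet > 600 square feet → Commercial License required.
6. revenue $1,900,000 < $3,000,000; provides massage or bodywork services; employees 76 ≤ 80 → Regulatory License not required.
7. revenue $1,900,000 < $2,100,000 → General Business Certificate required.
8. employees 76 > 52 → exempt from Commercial License.
9. employees 76 ≥ 53; provides massage or bodywork services → Regulatory Certificate not required.
10. employees 76 ≤ 110; operates from an industrially zoned site → exempt from General Business Certificate.
11. operates from an industrially zoned site → Trade Authorization required.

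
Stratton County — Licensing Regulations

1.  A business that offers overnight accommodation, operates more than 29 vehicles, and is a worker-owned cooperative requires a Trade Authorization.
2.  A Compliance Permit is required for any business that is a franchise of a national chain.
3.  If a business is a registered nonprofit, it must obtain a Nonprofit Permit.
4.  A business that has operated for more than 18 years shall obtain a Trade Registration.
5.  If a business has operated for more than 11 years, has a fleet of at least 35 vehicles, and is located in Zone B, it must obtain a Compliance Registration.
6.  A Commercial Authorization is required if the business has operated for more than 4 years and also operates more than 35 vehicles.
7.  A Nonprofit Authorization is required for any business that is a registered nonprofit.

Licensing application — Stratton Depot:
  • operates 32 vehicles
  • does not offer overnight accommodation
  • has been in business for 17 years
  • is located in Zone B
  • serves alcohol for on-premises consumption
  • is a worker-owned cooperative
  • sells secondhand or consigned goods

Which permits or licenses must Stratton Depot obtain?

1. does not offer overnight accommodation; vehicles 32 > 29; is a worker-owned cooperative → Trade Authorization not required.
2. is a worker-owned cooperative (not: is a franchise of a national chain) → Compliance Permit not required.
3. is a worker-owned cooperative (not: is a registered nonprofit) → Nonprofit Permit not required.
4. years in business 17 ≤ 18 → Trade Registration not required.
5. years in business 17 > 11; vehicles 32 < 35; is located in Zone B → Compliance Registration not required.
6. years in business 17 > 4; vehicles 32 ≤ 35 → Commercial Authorization not required.
7. is a worker-owned cooperative (not: is a registered nonprofit) → Nonprofit Authorization not required.

None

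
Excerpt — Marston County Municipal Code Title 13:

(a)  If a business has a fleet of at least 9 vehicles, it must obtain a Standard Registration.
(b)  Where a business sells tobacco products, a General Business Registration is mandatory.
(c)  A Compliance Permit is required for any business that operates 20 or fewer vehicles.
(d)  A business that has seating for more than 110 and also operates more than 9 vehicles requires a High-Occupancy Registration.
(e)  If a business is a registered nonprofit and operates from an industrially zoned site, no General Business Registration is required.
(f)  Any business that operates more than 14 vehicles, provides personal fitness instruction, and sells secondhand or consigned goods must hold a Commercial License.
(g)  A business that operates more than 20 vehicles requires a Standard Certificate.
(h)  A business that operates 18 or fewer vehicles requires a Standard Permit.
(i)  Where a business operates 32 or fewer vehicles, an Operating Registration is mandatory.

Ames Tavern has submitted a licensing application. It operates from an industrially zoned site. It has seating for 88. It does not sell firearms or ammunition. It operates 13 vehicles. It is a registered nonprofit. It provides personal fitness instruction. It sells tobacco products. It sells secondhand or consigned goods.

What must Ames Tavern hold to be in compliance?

(a) vehicles 13 ≥ 9 → Standard Registration required.
(b) sells tobacco products → General Business Registration required.
(c) vehicles 13 ≤ 20 → Compliance Permit required.
(d) seating 88 ≤ 110; vehicles 13 > 9 → High-Occupancy Registration not required.
(e) is a registered nonprofit; operates from an industrially zoned site → exempt from General Business Registration.
(f) vehicles 13 ≤ 14; provides personal fitness instruction; sells secondhand or consigned goods → Commercial License not required.
(g) vehicles 13 ≤ 20 → Standard Certificate not required.
(h) vehicles 13 ≤ 18 → Standard Permit required.
(i) vehicles 13 ≤ 32 → Operating Registration required.

Compliance Permit, Operating Registration, Standard Permit, Standard Registration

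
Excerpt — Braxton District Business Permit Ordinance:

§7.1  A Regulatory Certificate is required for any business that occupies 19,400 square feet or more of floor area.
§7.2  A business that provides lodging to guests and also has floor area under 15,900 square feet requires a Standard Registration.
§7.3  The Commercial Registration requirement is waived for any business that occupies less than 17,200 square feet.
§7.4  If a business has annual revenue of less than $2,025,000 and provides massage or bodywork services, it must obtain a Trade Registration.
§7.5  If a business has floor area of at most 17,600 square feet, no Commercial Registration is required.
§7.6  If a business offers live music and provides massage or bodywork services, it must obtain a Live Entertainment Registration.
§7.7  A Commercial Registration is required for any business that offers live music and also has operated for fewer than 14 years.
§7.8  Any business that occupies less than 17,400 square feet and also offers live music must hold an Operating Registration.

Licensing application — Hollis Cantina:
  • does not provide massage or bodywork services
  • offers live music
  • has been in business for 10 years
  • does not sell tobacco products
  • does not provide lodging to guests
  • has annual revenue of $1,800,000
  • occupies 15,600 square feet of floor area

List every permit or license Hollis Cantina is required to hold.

Operating Registration

§7.1 floor area 15,600 square feet < 19,400 square feet → Regulatory Certificate not required.
§7.2 does not provide lodging to guests; floor area 15,600 square feet < 15,900 square feet → Standard Registration not required.
§7.3 floor area 15,600 square feet < 17,200 square feet → exempt from Commercial Registration.
§7.4 revenue $1,800,000 < $2,025,000; does not provide massage or bodywork services → Trade Registration not required.
§7.5 floor area 15,600 square feet ≤ 17,600 square feet → exempt from Commercial Registration.
§7.6 offers live music; does not provide massage or bodywork services → Live Entertainment Registration not required.
§7.7 offers live music; years in business 10 < 14 → Commercial Registration required.
§7.8 floor area 15,600 square feet < 17,400 square feet; offers live music → Operating Registration required.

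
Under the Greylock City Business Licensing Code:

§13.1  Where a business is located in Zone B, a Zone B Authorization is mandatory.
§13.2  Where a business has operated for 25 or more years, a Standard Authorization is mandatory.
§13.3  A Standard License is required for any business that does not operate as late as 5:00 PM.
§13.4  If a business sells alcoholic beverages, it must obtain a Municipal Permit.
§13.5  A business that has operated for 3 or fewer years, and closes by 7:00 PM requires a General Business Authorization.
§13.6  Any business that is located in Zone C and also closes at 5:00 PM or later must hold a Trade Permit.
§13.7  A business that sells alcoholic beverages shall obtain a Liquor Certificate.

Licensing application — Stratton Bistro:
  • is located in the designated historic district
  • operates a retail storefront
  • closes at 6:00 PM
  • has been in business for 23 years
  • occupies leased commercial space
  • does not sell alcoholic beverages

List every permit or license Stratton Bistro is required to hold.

§13.1 is located in the designated historic district (not: is located in Zone B) → Zone B Authorization not required.
§13.2 years in business 23 < 25 → Standard Authorization not required.
§13.3 closes 6:00 PM, after 5:00 PM → Standard License not required.
§13.4 does not sell alcoholic beverages → Municipal Permit not required.
§13.5 years in business 23 > 3; closes 6:00 PM, at/before 7:00 PM → General Business Authorization not required.
§13.6 is located in the designated historic district (not: is located in Zone C); closes 6:00 PM, after 5:00 PM → Trade Permit not required.
§13.7 does not sell alcoholic beverages → Liquor Certificate not required.

None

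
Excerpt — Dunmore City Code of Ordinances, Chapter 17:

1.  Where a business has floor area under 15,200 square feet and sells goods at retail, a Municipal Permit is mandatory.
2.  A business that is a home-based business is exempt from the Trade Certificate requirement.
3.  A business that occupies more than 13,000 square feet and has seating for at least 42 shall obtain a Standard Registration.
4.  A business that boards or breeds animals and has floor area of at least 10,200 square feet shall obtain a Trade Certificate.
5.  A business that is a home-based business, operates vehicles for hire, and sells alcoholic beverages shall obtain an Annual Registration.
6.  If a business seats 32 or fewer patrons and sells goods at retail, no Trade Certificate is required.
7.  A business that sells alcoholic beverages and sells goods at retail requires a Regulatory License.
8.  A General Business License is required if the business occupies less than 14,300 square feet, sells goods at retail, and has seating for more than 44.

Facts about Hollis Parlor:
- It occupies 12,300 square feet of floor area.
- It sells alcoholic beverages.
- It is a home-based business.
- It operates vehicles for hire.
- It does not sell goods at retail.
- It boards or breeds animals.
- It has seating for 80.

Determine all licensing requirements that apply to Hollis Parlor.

Annual Registration

1. floor area 12,300 square feet < 15,200 square feet; does not sell goods at retail → Municipal Permit not required.
2. is a home-based business → exempt from Trade Certificate.
3. floor area 12,300 square feet ≤ 13,000 square feet; seating 80 ≥ 42 → Standard Registration not required.
4. boards or breeds animals; floor area 12,300 square feet ≥ 10,200 square feet → Trade Certificate required.
5. is a home-based business; operates vehicles for hire; sells alcoholic beverages → Annual Registration required.
6. seating 80 > 32; does not sell goods at retail → Trade Certificate exemption does not apply.
7. sells alcoholic beverages; does not sell goods at retail → Regulatory License not required.
8. floor area 12,300 square feet < 14,300 square feet; does not sell goods at retail; seating 80 > 44 → General Business License not required.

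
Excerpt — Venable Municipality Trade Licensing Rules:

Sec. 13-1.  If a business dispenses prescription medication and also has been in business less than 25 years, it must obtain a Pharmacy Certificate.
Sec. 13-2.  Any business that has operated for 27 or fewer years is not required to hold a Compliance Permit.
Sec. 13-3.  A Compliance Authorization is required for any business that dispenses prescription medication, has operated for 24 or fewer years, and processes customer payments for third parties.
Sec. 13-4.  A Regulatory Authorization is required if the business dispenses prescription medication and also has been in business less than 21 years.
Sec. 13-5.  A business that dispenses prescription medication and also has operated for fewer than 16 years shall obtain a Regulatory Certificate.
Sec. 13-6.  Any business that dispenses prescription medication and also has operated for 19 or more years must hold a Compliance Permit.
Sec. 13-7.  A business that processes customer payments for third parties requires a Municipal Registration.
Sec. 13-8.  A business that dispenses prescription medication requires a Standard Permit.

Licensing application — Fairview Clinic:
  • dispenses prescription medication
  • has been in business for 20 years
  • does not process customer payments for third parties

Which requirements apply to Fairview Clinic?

Sec. 13-1. dispenses prescription medication; years in business 20 < 25 → Pharmacy Certificate required.
Sec. 13-2. years in business 20 ≤ 27 → exempt from Compliance Permit.
Sec. 13-3. dispenses prescription medication; years in business 20 ≤ 24; does not process customer payments for third parties → Compliance Authorization not required.
Sec. 13-4. dispenses prescription medication; years in business 20 < 21 → Regulatory Authorization required.
Sec. 13-5. dispenses prescription medication; years in business 20 ≥ 16 → Regulatory Certificate not required.
Sec. 13-6. dispenses prescription medication; years in business 20 ≥ 19 → Compliance Permit required.
Sec. 13-7. does not process customer payments for third parties → Municipal Registration not required.
Sec. 13-8. dispenses prescription medication → Standard Permit required.

Pharmacy Certificate, Regulatory Authorization, Standard Permit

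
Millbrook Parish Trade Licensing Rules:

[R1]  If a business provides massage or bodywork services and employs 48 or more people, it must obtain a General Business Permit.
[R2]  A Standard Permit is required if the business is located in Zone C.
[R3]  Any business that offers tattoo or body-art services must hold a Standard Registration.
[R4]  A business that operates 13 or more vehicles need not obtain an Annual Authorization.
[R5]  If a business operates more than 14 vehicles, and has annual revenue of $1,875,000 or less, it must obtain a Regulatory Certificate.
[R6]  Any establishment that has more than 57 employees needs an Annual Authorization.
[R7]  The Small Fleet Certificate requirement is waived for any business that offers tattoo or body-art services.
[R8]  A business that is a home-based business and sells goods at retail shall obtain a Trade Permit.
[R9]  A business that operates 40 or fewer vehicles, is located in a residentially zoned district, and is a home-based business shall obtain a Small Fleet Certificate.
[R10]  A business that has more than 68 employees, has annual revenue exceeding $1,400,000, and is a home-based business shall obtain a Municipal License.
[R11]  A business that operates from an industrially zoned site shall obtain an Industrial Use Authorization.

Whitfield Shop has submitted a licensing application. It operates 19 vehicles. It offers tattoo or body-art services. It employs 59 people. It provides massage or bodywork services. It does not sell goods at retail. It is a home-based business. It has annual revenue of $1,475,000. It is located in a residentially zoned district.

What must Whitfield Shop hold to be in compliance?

General Business Permit, Regulatory Certificate, Standard Registration

[R1] provides massage or bodywork services; employees 59 ≥ 48 → General Business Permit required.
[R2] is located in a residentially zoned district (not: is located in Zone C) → Standard Permit not required.
[R3] offers tattoo or body-art services → Standard Registration required.
[R4] vehicles 19 ≥ 13 → exempt from Annual Authorization.
[R5] vehicles 19 > 14; revenue $1,475,000 ≤ $1,875,000 → Regulatory Certificate required.
[R6] employees 59 > 57 → Annual Authorization required.
[R7] offers tattoo or body-art services → exempt from Small Fleet Certificate.
[R8] is a home-based business; does not sell goods at retail → Trade Permit not required.
[R9] vehicles 19 ≤ 40; is located in a residentially zoned district; is a home-based business → Small Fleet Certificate required.
[R10] employees 59 ≤ 68; revenue $1,475,000 > $1,400,000; is a home-based business → Municipal License not required.
[R11] is a home-based business (not: operates from an industrially zoned site) → Industrial Use Authorization not required.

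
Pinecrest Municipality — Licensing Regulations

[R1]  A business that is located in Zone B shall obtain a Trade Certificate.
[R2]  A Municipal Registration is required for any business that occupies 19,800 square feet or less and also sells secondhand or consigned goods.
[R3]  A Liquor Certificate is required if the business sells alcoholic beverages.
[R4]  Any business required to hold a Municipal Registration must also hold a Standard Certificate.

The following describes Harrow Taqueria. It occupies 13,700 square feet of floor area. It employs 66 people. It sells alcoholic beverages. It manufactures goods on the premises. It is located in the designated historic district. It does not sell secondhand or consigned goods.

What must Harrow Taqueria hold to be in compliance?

Liquor Certificate

[R1] is located in the designated historic district (not: is located in Zone B) → Trade Certificate not required.
[R2] floor area 13,700 square feet ≤ 19,800 square feet; does not sell secondhand or consigned goods → Municipal Registration not required.
[R3] sells alcoholic beverages → Liquor Certificate required.
[R4] Municipal Registration is not required → no effect.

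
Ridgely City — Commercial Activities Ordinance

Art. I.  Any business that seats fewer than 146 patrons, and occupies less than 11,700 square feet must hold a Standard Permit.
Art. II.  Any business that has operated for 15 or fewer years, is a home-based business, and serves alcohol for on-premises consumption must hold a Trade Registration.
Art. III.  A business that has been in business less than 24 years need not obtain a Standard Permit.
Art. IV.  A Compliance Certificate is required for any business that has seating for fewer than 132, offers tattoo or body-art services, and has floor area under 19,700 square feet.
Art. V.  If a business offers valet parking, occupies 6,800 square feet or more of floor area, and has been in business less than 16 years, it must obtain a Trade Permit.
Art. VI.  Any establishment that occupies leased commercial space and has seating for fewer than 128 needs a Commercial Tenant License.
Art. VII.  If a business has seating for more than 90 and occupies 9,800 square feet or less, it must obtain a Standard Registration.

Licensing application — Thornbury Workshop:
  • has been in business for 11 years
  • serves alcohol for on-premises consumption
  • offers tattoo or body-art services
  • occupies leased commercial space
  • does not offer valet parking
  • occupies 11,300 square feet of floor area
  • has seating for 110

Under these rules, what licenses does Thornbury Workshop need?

Commercial Tenant License, Compliance Certificate

Art. I. seating 110 < 146; floor area 11,300 square feet < 11,700 square feet → Standard Permit required.
Art. II. years in business 11 ≤ 15; occupies leased commercial space (not: is a home-based business); serves alcohol for on-premises consumption → Trade Registration not required.
Art. III. years in business 11 < 24 → exempt from Standard Permit.
Art. IV. seating 110 < 132; offers tattoo or body-art services; floor area 11,300 square feet < 19,700 square feet → Compliance Certificate required.
Art. V. does not offer valet parking; floor area 11,300 square feet ≥ 6,800 square feet; years in business 11 < 16 → Trade Permit not required.
Art. VI. occupies leased commercial space; seating 110 < 128 → Commercial Tenant License required.
Art. VII. seating 110 > 90; floor area 11,300 square feet > 9,800 square feet → Standard Registration not required.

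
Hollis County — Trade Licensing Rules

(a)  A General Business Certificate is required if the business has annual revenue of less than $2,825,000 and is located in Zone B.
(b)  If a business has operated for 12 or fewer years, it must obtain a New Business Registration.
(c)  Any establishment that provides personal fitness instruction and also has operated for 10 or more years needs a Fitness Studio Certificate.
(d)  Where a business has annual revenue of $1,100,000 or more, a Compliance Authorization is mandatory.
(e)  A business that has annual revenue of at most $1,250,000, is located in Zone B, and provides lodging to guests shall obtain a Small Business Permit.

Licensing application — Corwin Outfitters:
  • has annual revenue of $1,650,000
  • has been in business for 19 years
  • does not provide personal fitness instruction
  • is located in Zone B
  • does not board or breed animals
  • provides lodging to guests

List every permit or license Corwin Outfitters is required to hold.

(a) revenue $1,650,000 < $2,825,000; is located in Zone B → General Business Certificate required.
(b) years in business 19 > 12 → New Business Registration not required.
(c) does not provide personal fitness instruction; years in business 19 ≥ 10 → Fitness Studio Certificate not required.
(d) revenue $1,650,000 ≥ $1,100,000 → Compliance Authorization required.
(e) revenue $1,650,000 > $1,250,000; is located in Zone B; provides lodging to guests → Small Business Permit not required.

Compliance Authorization, General Business Certificate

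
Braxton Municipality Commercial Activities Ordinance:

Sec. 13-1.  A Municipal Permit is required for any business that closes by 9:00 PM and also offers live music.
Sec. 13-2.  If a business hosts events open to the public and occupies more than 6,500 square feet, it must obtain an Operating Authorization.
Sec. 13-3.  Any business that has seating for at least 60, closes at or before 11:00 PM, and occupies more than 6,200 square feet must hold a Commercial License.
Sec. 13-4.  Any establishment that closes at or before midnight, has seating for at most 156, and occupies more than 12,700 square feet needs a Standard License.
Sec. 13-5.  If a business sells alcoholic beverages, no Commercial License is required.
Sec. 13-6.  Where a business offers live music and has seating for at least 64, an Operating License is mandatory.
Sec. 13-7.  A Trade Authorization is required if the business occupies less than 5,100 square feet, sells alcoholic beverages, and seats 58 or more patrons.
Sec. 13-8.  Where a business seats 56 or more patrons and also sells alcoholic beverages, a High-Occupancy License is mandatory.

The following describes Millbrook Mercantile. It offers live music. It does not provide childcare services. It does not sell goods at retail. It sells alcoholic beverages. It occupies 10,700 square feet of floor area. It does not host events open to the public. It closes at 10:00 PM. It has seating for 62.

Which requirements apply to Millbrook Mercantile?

High-Occupancy License

Sec. 13-1. closes 10:00 PM, after 9:00 PM; offers live music → Municipal Permit not required.
Sec. 13-2. does not host events open to the public; floor area 10,700 square feet > 6,500 square feet → Operating Authorization not required.
Sec. 13-3. seating 62 ≥ 60; closes 10:00 PM, at/before 11:00 PM; floor area 10,700 square feet > 6,200 square feet → Commercial License required.
Sec. 13-4. closes 10:00 PM, at/before midnight; seating 62 ≤ 156; floor area 10,700 square feet ≤ 12,700 square feet → Standard License not required.
Sec. 13-5. sells alcoholic beverages → exempt from Commercial License.
Sec. 13-6. offers live music; seating 62 < 64 → Operating License not required.
Sec. 13-7. floor area 10,700 square feet ≥ 5,100 square feet; sells alcoholic beverages; seating 62 ≥ 58 → Trade Authorization not required.
Sec. 13-8. seating 62 ≥ 56; sells alcoholic beverages → High-Occupancy License required.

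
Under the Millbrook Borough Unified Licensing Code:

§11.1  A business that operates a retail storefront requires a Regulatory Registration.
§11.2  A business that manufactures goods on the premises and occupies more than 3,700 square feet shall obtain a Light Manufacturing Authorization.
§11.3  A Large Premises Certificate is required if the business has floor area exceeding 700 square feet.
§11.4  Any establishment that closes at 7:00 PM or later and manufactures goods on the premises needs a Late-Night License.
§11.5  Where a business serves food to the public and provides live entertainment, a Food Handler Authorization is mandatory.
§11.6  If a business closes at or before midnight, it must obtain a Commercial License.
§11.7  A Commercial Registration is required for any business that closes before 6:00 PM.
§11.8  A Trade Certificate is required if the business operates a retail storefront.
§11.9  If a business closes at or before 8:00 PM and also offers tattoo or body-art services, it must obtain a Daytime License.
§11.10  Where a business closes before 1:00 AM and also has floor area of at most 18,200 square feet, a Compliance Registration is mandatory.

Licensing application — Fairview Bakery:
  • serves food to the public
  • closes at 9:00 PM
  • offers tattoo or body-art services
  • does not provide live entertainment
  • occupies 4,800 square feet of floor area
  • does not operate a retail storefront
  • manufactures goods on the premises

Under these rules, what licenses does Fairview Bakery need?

§11.1 does not operate a retail storefront → Regulatory Registration not required.
§11.2 manufactures goods on the premises; floor area 4,800 square feet > 3,700 square feet → Light Manufacturing Authorization required.
§11.3 floor area 4,800 square feet > 700 square feet → Large Premises Certificate required.
§11.4 closes 9:00 PM, after 7:00 PM; manufactures goods on the premises → Late-Night License required.
§11.5 serves food to the public; does not provide live entertainment → Food Handler Authorization not required.
§11.6 closes 9:00 PM, at/before midnight → Commercial License required.
§11.7 closes 9:00 PM, after 6:00 PM → Commercial Registration not required.
§11.8 does not operate a retail storefront → Trade Certificate not required.
§11.9 closes 9:00 PM, after 8:00 PM; offers tattoo or body-art services → Daytime License not required.
§11.10 closes 9:00 PM, at/before 1:00 AM; floor area 4,800 square feet ≤ 18,200 square feet → Compliance Registration required.

Commercial License, Compliance Registration, Large Premises Certificate, Late-Night License, Light Manufacturing Authorization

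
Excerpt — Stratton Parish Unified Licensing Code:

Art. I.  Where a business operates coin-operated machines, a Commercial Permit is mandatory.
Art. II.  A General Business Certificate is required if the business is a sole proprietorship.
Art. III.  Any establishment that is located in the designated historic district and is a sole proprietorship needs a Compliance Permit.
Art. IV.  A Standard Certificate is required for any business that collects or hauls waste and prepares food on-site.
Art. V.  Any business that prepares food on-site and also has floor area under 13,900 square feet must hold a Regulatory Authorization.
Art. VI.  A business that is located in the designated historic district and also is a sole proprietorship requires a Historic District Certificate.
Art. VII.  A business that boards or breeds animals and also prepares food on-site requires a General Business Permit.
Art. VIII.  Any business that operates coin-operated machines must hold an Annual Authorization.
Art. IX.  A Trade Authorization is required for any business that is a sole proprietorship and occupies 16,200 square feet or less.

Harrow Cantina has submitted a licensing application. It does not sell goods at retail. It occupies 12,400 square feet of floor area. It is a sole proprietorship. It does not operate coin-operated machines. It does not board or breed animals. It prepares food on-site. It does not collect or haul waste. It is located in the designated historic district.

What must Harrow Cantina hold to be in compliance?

Compliance Permit, General Business Certificate, Historic District Certificate, Regulatory Authorization, Trade Authorization

Art. I. does not operate coin-operated machines → Commercial Permit not required.
Art. II. is a sole proprietorship → General Business Certificate required.
Art. III. is located in the designated historic district; is a sole proprietorship → Compliance Permit required.
Art. IV. does not collect or haul waste; prepares food on-site → Standard Certificate not required.
Art. V. prepares food on-site; floor area 12,400 square feet < 13,900 square feet → Regulatory Authorization required.
Art. VI. is located in the designated historic district; is a sole proprietorship → Historic District Certificate required.
Art. VII. does not board or breed animals; prepares food on-site → General Business Permit not required.
Art. VIII. does not operate coin-operated machines → Annual Authorization not required.
Art. IX. is a sole proprietorship; floor area 12,400 square feet ≤ 16,200 square feet → Trade Authorization required.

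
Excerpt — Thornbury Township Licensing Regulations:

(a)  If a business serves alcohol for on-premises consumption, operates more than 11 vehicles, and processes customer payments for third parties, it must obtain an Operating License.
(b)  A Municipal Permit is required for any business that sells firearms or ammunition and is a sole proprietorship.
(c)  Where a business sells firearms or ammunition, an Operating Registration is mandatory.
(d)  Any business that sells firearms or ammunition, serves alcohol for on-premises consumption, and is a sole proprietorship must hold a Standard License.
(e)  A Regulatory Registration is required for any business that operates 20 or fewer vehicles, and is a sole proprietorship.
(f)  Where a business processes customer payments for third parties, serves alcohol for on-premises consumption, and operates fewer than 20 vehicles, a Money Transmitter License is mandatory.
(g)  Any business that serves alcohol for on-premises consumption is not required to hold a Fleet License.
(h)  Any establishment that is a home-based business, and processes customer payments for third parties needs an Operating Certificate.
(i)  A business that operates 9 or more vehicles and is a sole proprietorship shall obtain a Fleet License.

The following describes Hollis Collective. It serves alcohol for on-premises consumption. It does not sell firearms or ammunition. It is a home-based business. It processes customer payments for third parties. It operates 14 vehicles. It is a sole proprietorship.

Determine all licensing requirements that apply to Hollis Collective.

(a) serves alcohol for on-premises consumption; vehicles 14 > 11; processes customer payments for third parties → Operating License required.
(b) does not sell firearms or ammunition; is a sole proprietorship → Municipal Permit not required.
(c) does not sell firearms or ammunition → Operating Registration not required.
(d) does not sell firearms or ammunition; serves alcohol for on-premises consumption; is a sole proprietorship → Standard License not required.
(e) vehicles 14 ≤ 20; is a sole proprietorship → Regulatory Registration required.
(f) processes customer payments for third parties; serves alcohol for on-premises consumption; vehicles 14 < 20 → Money Transmitter License required.
(g) serves alcohol for on-premises consumption → exempt from Fleet License.
(h) is a home-based business; processes customer payments for third parties → Operating Certificate required.
(i) vehicles 14 ≥ 9; is a sole proprietorship → Fleet License required.

Money Transmitter License, Operating Certificate, Operating License, Regulatory Registration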